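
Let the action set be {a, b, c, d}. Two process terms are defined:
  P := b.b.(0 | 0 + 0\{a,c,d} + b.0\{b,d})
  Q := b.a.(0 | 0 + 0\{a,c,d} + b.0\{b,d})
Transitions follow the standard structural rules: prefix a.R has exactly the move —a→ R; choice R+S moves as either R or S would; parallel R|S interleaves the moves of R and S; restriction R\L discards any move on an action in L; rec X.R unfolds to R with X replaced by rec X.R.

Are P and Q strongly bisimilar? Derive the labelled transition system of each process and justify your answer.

Reachable graph of P (4 states):
  m0 = b.b.(0 | 0 + 0\{a,c,d} + b.0\{b,d}) has moves -b-> m1
  m1 = b.(0 | 0 + 0\{a,c,d} + b.0\{b,d}) has moves -b-> m2
  m2 = 0 | 0 + 0\{a,c,d} + b.0\{b,d} has moves -b-> m3
  m3 = 0\{b,d} has moves deadlocked
Reachable graph of Q (4 states):
  n0 = b.a.(0 | 0 + 0\{a,c,d} + b.0\{b,d}) has moves -b-> n1
  n1 = a.(0 | 0 + 0\{a,c,d} + b.0\{b,d}) has moves -a-> n2
  n2 = 0 | 0 + 0\{a,c,d} + b.0\{b,d} has moves -b-> n3
  n3 = 0\{b,d} has moves deadlocked
Coarsest stable partition (strong bisimilarity classes):
  B0 = {m0}
  B1 = {m1}
  B2 = {m2, n2}
  B3 = {m3, n3}
  B4 = {n0}
  B5 = {n1}
m0 ∈ B0, n0 ∈ B4 → different blocks

not bisimilar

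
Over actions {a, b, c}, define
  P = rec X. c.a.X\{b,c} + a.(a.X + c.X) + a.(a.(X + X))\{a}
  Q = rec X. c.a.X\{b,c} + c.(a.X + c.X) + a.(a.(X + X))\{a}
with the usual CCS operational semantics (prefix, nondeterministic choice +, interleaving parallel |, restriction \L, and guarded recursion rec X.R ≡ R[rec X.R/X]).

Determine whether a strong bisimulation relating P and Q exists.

Reachable graph of P (7 states):
  u0 = rec X. c.a.X\{b,c} + a.(a.X + c.X) + a.(a.(X + X))\{a} | --a--▸ u1, --a--▸ u2, --c--▸ u3
  u1 = (a.((rec X. c.a.X\{b,c} + a.(a.X + c.X) + a.(a.(X + X))\{a}) + (rec X. c.a.X\{b,c} + a.(a.X + c.X) + a.(a.(X + X))\{a})))\{a} | deadlocked
  u2 = a.(rec X. c.a.X\{b,c} + a.(a.X + c.X) + a.(a.(X + X))\{a}) + c.(rec X. c.a.X\{b,c} + a.(a.X + c.X) + a.(a.(X + X))\{a}) | --a--▸ u0, --c--▸ u0
  u3 = a.(rec X. c.a.X\{b,c} + a.(a.X + c.X) + a.(a.(X + X))\{a})\{b,c} | --a--▸ u4
  u4 = (rec X. c.a.X\{b,c} + a.(a.X + c.X) + a.(a.(X + X))\{a})\{b,c} | --a--▸ u5, --a--▸ u6
  u5 = (a.((rec X. c.a.X\{b,c} + a.(a.X + c.X) + a.(a.(X + X))\{a}) + (rec X. c.a.X\{b,c} + a.(a.X + c.X) + a.(a.(X + X))\{a})))\{a}\{b,c} | deadlocked
  u6 = (a.(rec X. c.a.X\{b,c} + a.(a.X + c.X) + a.(a.(X + X))\{a}) + c.(rec X. c.a.X\{b,c} + a.(a.X + c.X) + a.(a.(X + X))\{a}))\{b,c} | --a--▸ u4
Reachable graph of Q (6 states):
  v0 = rec X. c.a.X\{b,c} + c.(a.X + c.X) + a.(a.(X + X))\{a} | --a--▸ v1, --c--▸ v2, --c--▸ v3
  v1 = (a.((rec X. c.a.X\{b,c} + c.(a.X + c.X) + a.(a.(X + X))\{a}) + (rec X. c.a.X\{b,c} + c.(a.X + c.X) + a.(a.(X + X))\{a})))\{a} | deadlocked
  v2 = a.(rec X. c.a.X\{b,c} + c.(a.X + c.X) + a.(a.(X + X))\{a}) + c.(rec X. c.a.X\{b,c} + c.(a.X + c.X) + a.(a.(X + X))\{a}) | --a--▸ v0, --c--▸ v0
  v3 = a.(rec X. c.a.X\{b,c} + c.(a.X + c.X) + a.(a.(X + X))\{a})\{b,c} | --a--▸ v4
  v4 = (rec X. c.a.X\{b,c} + c.(a.X + c.X) + a.(a.(X + X))\{a})\{b,c} | --a--▸ v5
  v5 = (a.((rec X. c.a.X\{b,c} + c.(a.X + c.X) + a.(a.(X + X))\{a}) + (rec X. c.a.X\{b,c} + c.(a.X + c.X) + a.(a.(X + X))\{a})))\{a}\{b,c} | deadlocked
Bisimilarity quotient blocks:
  B0 = {u0}
  B1 = {u1, u5, v1, v5}
  B2 = {u2}
  B3 = {u3, u6}
  B4 = {u4}
  B5 = {v0}
  B6 = {v3}
  B7 = {v4}
  B8 = {v2}
u0 ∈ B0, v0 ∈ B5 → different blocks

NO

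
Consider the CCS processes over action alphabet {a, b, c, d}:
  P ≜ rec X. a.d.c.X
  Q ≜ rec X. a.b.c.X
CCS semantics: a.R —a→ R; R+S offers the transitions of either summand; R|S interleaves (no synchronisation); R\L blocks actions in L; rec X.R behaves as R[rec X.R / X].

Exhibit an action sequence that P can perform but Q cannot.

LTS(P): 3 reachable states
  p0 = rec X. a.d.c.X → =a=> p1
  p1 = d.c.(rec X. a.d.c.X) → =d=> p2
  p2 = c.(rec X. a.d.c.X) → =c=> p0
LTS(Q): 3 reachable states
  q0 = rec X. a.b.c.X → =a=> q1
  q1 = b.c.(rec X. a.b.c.X) → =b=> q2
  q2 = c.(rec X. a.b.c.X) → =c=> q0
Executing ad from P (initial set {p0}):
  [1] a ⇒ {p1}
  [2] d ⇒ {p2}
  P completes σ.
Executing ad from Q (initial set {q0}):
  [1] a ⇒ {q1}
  [2] d ⇒ no successor for Q

ad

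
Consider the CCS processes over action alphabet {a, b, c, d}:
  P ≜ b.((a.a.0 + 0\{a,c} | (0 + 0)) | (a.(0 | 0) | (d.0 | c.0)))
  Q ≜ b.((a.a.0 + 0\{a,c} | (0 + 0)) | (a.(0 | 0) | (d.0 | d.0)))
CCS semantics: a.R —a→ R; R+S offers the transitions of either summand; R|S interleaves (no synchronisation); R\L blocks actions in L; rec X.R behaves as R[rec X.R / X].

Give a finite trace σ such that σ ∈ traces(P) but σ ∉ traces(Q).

bc

P's transition system — 25 states:
  u0 = b.((a.a.0 + 0\{a,c} | (0 + 0)) | (a.(0 | 0) | (d.0 | c.0))) ⊢ =b=> u1
  u1 = (a.a.0 + 0\{a,c} | (0 + 0)) | (a.(0 | 0) | (d.0 | c.0)) ⊢ =a=> u2, =a=> u3, =c=> u4, =d=> u5
  u2 = (a.a.0 + 0\{a,c} | (0 + 0)) | (0 | 0 | (d.0 | c.0)) ⊢ =a=> u6, =c=> u7, =d=> u8
  u3 = a.0 | (a.(0 | 0) | (d.0 | c.0)) ⊢ =a=> u6, =a=> u9, =c=> u10, =d=> u11
  u4 = (a.a.0 + 0\{a,c} | (0 + 0)) | (a.(0 | 0) | (d.0 | 0)) ⊢ =a=> u10, =a=> u7, =d=> u12
  u5 = (a.a.0 + 0\{a,c} | (0 + 0)) | (a.(0 | 0) | (0 | c.0)) ⊢ =a=> u11, =a=> u8, =c=> u12
  u6 = a.0 | (0 | 0 | (d.0 | c.0)) ⊢ =a=> u13, =c=> u14, =d=> u15
  u7 = (a.a.0 + 0\{a,c} | (0 + 0)) | (0 | 0 | (d.0 | 0)) ⊢ =a=> u14, =d=> u16
  u8 = (a.a.0 + 0\{a,c} | (0 + 0)) | (0 | 0 | (0 | c.0)) ⊢ =a=> u15, =c=> u16
  u9 = 0 | (a.(0 | 0) | (d.0 | c.0)) ⊢ =a=> u13, =c=> u17, =d=> u18
  u10 = a.0 | (a.(0 | 0) | (d.0 | 0)) ⊢ =a=> u14, =a=> u17, =d=> u19
  u11 = a.0 | (a.(0 | 0) | (0 | c.0)) ⊢ =a=> u15, =a=> u18, =c=> u19
  u12 = (a.a.0 + 0\{a,c} | (0 + 0)) | (a.(0 | 0) | (0 | 0)) ⊢ =a=> u16, =a=> u19
  u13 = 0 | (0 | 0 | (d.0 | c.0)) ⊢ =c=> u20, =d=> u21
  u14 = a.0 | (0 | 0 | (d.0 | 0)) ⊢ =a=> u20, =d=> u22
  u15 = a.0 | (0 | 0 | (0 | c.0)) ⊢ =a=> u21, =c=> u22
  u16 = (a.a.0 + 0\{a,c} | (0 + 0)) | (0 | 0 | (0 | 0)) ⊢ =a=> u22
  u17 = 0 | (a.(0 | 0) | (d.0 | 0)) ⊢ =a=> u20, =d=> u23
  u18 = 0 | (a.(0 | 0) | (0 | c.0)) ⊢ =a=> u21, =c=> u23
  u19 = a.0 | (a.(0 | 0) | (0 | 0)) ⊢ =a=> u22, =a=> u23
  u20 = 0 | (0 | 0 | (d.0 | 0)) ⊢ =d=> u24
  u21 = 0 | (0 | 0 | (0 | c.0)) ⊢ =c=> u24
  u22 = a.0 | (0 | 0 | (0 | 0)) ⊢ =a=> u24
  u23 = 0 | (a.(0 | 0) | (0 | 0)) ⊢ =a=> u24
  u24 = 0 | (0 | 0 | (0 | 0)) ⊢ ∅
Q's transition system — 25 states:
  v0 = b.((a.a.0 + 0\{a,c} | (0 + 0)) | (a.(0 | 0) | (d.0 | d.0))) ⊢ =b=> v1
  v1 = (a.a.0 + 0\{a,c} | (0 + 0)) | (a.(0 | 0) | (d.0 | d.0)) ⊢ =a=> v2, =a=> v3, =d=> v4, =d=> v5
  v2 = (a.a.0 + 0\{a,c} | (0 + 0)) | (0 | 0 | (d.0 | d.0)) ⊢ =a=> v6, =d=> v7, =d=> v8
  v3 = a.0 | (a.(0 | 0) | (d.0 | d.0)) ⊢ =a=> v6, =a=> v9, =d=> v10, =d=> v11
  v4 = (a.a.0 + 0\{a,c} | (0 + 0)) | (a.(0 | 0) | (0 | d.0)) ⊢ =a=> v10, =a=> v7, =d=> v12
  v5 = (a.a.0 + 0\{a,c} | (0 + 0)) | (a.(0 | 0) | (d.0 | 0)) ⊢ =a=> v11, =a=> v8, =d=> v12
  v6 = a.0 | (0 | 0 | (d.0 | d.0)) ⊢ =a=> v13, =d=> v14, =d=> v15
  v7 = (a.a.0 + 0\{a,c} | (0 + 0)) | (0 | 0 | (0 | d.0)) ⊢ =a=> v14, =d=> v16
  v8 = (a.a.0 + 0\{a,c} | (0 + 0)) | (0 | 0 | (d.0 | 0)) ⊢ =a=> v15, =d=> v16
  v9 = 0 | (a.(0 | 0) | (d.0 | d.0)) ⊢ =a=> v13, =d=> v17, =d=> v18
  v10 = a.0 | (a.(0 | 0) | (0 | d.0)) ⊢ =a=> v14, =a=> v17, =d=> v19
  v11 = a.0 | (a.(0 | 0) | (d.0 | 0)) ⊢ =a=> v15, =a=> v18, =d=> v19
  v12 = (a.a.0 + 0\{a,c} | (0 + 0)) | (a.(0 | 0) | (0 | 0)) ⊢ =a=> v16, =a=> v19
  v13 = 0 | (0 | 0 | (d.0 | d.0)) ⊢ =d=> v20, =d=> v21
  v14 = a.0 | (0 | 0 | (0 | d.0)) ⊢ =a=> v20, =d=> v22
  v15 = a.0 | (0 | 0 | (d.0 | 0)) ⊢ =a=> v21, =d=> v22
  v16 = (a.a.0 + 0\{a,c} | (0 + 0)) | (0 | 0 | (0 | 0)) ⊢ =a=> v22
  v17 = 0 | (a.(0 | 0) | (0 | d.0)) ⊢ =a=> v20, =d=> v23
  v18 = 0 | (a.(0 | 0) | (d.0 | 0)) ⊢ =a=> v21, =d=> v23
  v19 = a.0 | (a.(0 | 0) | (0 | 0)) ⊢ =a=> v22, =a=> v23
  v20 = 0 | (0 | 0 | (0 | d.0)) ⊢ =d=> v24
  v21 = 0 | (0 | 0 | (d.0 | 0)) ⊢ =d=> v24
  v22 = a.0 | (0 | 0 | (0 | 0)) ⊢ =a=> v24
  v23 = 0 | (a.(0 | 0) | (0 | 0)) ⊢ =a=> v24
  v24 = 0 | (0 | 0 | (0 | 0)) ⊢ ∅
Executing bc from P (initial set {u0}):
  [1] b ⇒ {u1}
  [2] c ⇒ {u4}
  P completes σ.
Executing bc from Q (initial set {v0}):
  [1] b ⇒ {v1}
  [2] c ⇒ ∅  — Q cannot continue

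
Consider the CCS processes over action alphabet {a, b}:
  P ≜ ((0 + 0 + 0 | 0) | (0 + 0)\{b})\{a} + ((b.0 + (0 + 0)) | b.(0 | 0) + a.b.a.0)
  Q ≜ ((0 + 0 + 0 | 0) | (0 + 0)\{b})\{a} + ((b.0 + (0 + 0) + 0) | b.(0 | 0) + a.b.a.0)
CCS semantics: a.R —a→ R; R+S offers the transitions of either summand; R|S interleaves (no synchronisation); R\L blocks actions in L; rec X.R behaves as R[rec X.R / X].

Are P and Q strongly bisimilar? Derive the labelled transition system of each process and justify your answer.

P ~ Q

LTS(P): 7 reachable states
  m0 = ((0 + 0 + 0 | 0) | (0 + 0)\{b})\{a} + ((b.0 + (0 + 0)) | b.(0 | 0) + a.b.a.0) ⊢ ··a··> m1, ··b··> m2, ··b··> m3
  m1 = b.a.0 ⊢ ··b··> m4
  m2 = (b.0 + (0 + 0)) | (0 | 0) ⊢ ··b··> m5
  m3 = 0 | b.(0 | 0) ⊢ ··b··> m5
  m4 = a.0 ⊢ ··a··> m6
  m5 = 0 | (0 | 0) ⊢ deadlocked
  m6 = 0 ⊢ deadlocked
LTS(Q): 7 reachable states
  n0 = ((0 + 0 + 0 | 0) | (0 + 0)\{b})\{a} + ((b.0 + (0 + 0) + 0) | b.(0 | 0) + a.b.a.0) ⊢ ··a··> n1, ··b··> n2, ··b··> n3
  n1 = b.a.0 ⊢ ··b··> n4
  n2 = (b.0 + (0 + 0) + 0) | (0 | 0) ⊢ ··b··> n5
  n3 = 0 | b.(0 | 0) ⊢ ··b··> n5
  n4 = a.0 ⊢ ··a··> n6
  n5 = 0 | (0 | 0) ⊢ deadlocked
  n6 = 0 ⊢ deadlocked
Coarsest stable partition (strong bisimilarity classes):
  B0 = {m0, n0}
  B1 = {m2, m3, n2, n3}
  B2 = {m5, m6, n5, n6}
  B3 = {m1, n1}
  B4 = {m4, n4}
m0 ∈ B0, n0 ∈ B0 → same block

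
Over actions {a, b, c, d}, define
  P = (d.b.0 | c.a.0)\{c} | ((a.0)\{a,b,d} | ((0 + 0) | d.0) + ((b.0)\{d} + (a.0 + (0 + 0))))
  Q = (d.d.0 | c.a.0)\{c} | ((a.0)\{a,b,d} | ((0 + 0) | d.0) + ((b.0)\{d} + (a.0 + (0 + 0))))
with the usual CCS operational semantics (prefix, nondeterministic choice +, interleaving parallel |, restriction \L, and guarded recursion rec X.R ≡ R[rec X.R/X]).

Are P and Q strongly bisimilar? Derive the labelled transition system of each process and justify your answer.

P ≁ Q

LTS(P): 12 reachable states
  p0 = (d.b.0 | c.a.0)\{c} | ((a.0)\{a,b,d} | ((0 + 0) | d.0) + ((b.0)\{d} + (a.0 + (0 + 0)))) ⊢ -a-> p1, -b-> p2, -d-> p3, -d-> p4
  p1 = (d.b.0 | c.a.0)\{c} | 0 ⊢ -d-> p5
  p2 = (d.b.0 | c.a.0)\{c} | 0\{d} ⊢ -d-> p6
  p3 = (b.0 | c.a.0)\{c} | ((a.0)\{a,b,d} | ((0 + 0) | d.0) + ((b.0)\{d} + (a.0 + (0 + 0)))) ⊢ -a-> p5, -b-> p6, -b-> p7, -d-> p8
  p4 = (d.b.0 | c.a.0)\{c} | ((a.0)\{a,b,d} | ((0 + 0) | 0)) ⊢ -d-> p8
  p5 = (b.0 | c.a.0)\{c} | 0 ⊢ -b-> p9
  p6 = (b.0 | c.a.0)\{c} | 0\{d} ⊢ -b-> p10
  p7 = (0 | c.a.0)\{c} | ((a.0)\{a,b,d} | ((0 + 0) | d.0) + ((b.0)\{d} + (a.0 + (0 + 0)))) ⊢ -a-> p9, -b-> p10, -d-> p11
  p8 = (b.0 | c.a.0)\{c} | ((a.0)\{a,b,d} | ((0 + 0) | 0)) ⊢ -b-> p11
  p9 = (0 | c.a.0)\{c} | 0 ⊢ (no moves)
  p10 = (0 | c.a.0)\{c} | 0\{d} ⊢ (no moves)
  p11 = (0 | c.a.0)\{c} | ((a.0)\{a,b,d} | ((0 + 0) | 0)) ⊢ (no moves)
LTS(Q): 12 reachable states
  q0 = (d.d.0 | c.a.0)\{c} | ((a.0)\{a,b,d} | ((0 + 0) | d.0) + ((b.0)\{d} + (a.0 + (0 + 0)))) ⊢ -a-> q1, -b-> q2, -d-> q3, -d-> q4
  q1 = (d.d.0 | c.a.0)\{c} | 0 ⊢ -d-> q5
  q2 = (d.d.0 | c.a.0)\{c} | 0\{d} ⊢ -d-> q6
  q3 = (d.0 | c.a.0)\{c} | ((a.0)\{a,b,d} | ((0 + 0) | d.0) + ((b.0)\{d} + (a.0 + (0 + 0)))) ⊢ -a-> q5, -b-> q6, -d-> q7, -d-> q8
  q4 = (d.d.0 | c.a.0)\{c} | ((a.0)\{a,b,d} | ((0 + 0) | 0)) ⊢ -d-> q8
  q5 = (d.0 | c.a.0)\{c} | 0 ⊢ -d-> q9
  q6 = (d.0 | c.a.0)\{c} | 0\{d} ⊢ -d-> q10
  q7 = (0 | c.a.0)\{c} | ((a.0)\{a,b,d} | ((0 + 0) | d.0) + ((b.0)\{d} + (a.0 + (0 + 0)))) ⊢ -a-> q9, -b-> q10, -d-> q11
  q8 = (d.0 | c.a.0)\{c} | ((a.0)\{a,b,d} | ((0 + 0) | 0)) ⊢ -d-> q11
  q9 = (0 | c.a.0)\{c} | 0 ⊢ (no moves)
  q10 = (0 | c.a.0)\{c} | 0\{d} ⊢ (no moves)
  q11 = (0 | c.a.0)\{c} | ((a.0)\{a,b,d} | ((0 + 0) | 0)) ⊢ (no moves)
Coarsest stable partition (strong bisimilarity classes):
  B0 = {p0}
  B1 = {p1, p2, p4}
  B2 = {p5, p6, p8}
  B3 = {p10, p11, p9, q10, q11, q9}
  B4 = {p3}
  B5 = {p7, q7}
  B6 = {q0}
  B7 = {q1, q2, q4}
  B8 = {q5, q6, q8}
  B9 = {q3}
p0 ∈ B0, q0 ∈ B6 → different blocks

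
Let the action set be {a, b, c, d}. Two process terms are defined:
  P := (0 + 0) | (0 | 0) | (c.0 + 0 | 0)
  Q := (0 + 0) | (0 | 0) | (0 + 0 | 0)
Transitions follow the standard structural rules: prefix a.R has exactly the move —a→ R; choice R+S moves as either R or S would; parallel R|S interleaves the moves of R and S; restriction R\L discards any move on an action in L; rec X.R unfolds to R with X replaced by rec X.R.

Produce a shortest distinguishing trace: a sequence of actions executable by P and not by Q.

c

P's transition system — 2 states:
  p0 = (0 + 0) | (0 | 0) | (c.0 + 0 | 0) :: =c=> p1
  p1 = (0 + 0) | (0 | 0) | 0 :: stopped
Q's transition system — 1 states:
  q0 = (0 + 0) | (0 | 0) | (0 + 0 | 0) :: stopped
Executing c from P (initial set {p0}):
  after c @ step 1: {p1}
  P completes σ.
Executing c from Q (initial set {q0}):
  after c @ step 1: ∅  — Q cannot continue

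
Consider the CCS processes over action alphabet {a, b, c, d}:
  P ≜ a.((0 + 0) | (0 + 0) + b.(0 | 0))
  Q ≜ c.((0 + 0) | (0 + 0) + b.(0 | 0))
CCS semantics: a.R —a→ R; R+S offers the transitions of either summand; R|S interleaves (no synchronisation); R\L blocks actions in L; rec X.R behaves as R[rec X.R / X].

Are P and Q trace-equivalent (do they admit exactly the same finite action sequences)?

P's transition system — 3 states:
  u0 = a.((0 + 0) | (0 + 0) + b.(0 | 0)) → ··a··> u1
  u1 = (0 + 0) | (0 + 0) + b.(0 | 0) → ··b··> u2
  u2 = 0 | 0 → ∅
Q's transition system — 3 states:
  v0 = c.((0 + 0) | (0 + 0) + b.(0 | 0)) → ··c··> v1
  v1 = (0 + 0) | (0 + 0) + b.(0 | 0) → ··b··> v2
  v2 = 0 | 0 → ∅
Executing a from P (initial set {u0}):
  [1] a ⇒ {u1}
  ✓ P
Executing a from Q (initial set {v0}):
  [1] a ⇒ ∅ (Q stuck)

traces(P) ≠ traces(Q) — witness ⟨a⟩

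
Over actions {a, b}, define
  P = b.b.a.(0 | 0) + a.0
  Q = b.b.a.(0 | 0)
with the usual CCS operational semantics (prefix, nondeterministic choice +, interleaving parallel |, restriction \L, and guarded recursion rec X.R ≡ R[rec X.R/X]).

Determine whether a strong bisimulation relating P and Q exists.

NO

P's transition system — 5 states:
  u0 = b.b.a.(0 | 0) + a.0 has moves ··a··> u1, ··b··> u2
  u1 = 0 has moves stopped
  u2 = b.a.(0 | 0) has moves ··b··> u3
  u3 = a.(0 | 0) has moves ··a··> u4
  u4 = 0 | 0 has moves stopped
Q's transition system — 4 states:
  v0 = b.b.a.(0 | 0) has moves ··b··> v1
  v1 = b.a.(0 | 0) has moves ··b··> v2
  v2 = a.(0 | 0) has moves ··a··> v3
  v3 = 0 | 0 has moves stopped
Coarsest stable partition (strong bisimilarity classes):
  B0 = {u0}
  B1 = {u1, u4, v3}
  B2 = {u2, v1}
  B3 = {u3, v2}
  B4 = {v0}
u0 ∈ B0, v0 ∈ B4 → different blocks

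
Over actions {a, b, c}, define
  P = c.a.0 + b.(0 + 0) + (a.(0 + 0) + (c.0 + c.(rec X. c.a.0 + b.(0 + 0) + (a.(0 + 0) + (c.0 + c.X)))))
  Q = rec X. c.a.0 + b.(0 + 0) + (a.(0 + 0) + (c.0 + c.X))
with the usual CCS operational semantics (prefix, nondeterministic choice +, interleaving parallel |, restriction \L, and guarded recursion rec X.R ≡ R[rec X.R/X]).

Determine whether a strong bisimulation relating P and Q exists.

P ~ Q

LTS(P): 5 reachable states
  p0 = c.a.0 + b.(0 + 0) + (a.(0 + 0) + (c.0 + c.(rec X. c.a.0 + b.(0 + 0) + (a.(0 + 0) + (c.0 + c.X))))) | —a→ p1, —b→ p1, —c→ p2, —c→ p3, —c→ p4
  p1 = 0 + 0 | deadlocked
  p2 = 0 | deadlocked
  p3 = a.0 | —a→ p2
  p4 = rec X. c.a.0 + b.(0 + 0) + (a.(0 + 0) + (c.0 + c.X)) | —a→ p1, —b→ p1, —c→ p2, —c→ p3, —c→ p4
LTS(Q): 4 reachable states
  q0 = rec X. c.a.0 + b.(0 + 0) + (a.(0 + 0) + (c.0 + c.X)) | —a→ q1, —b→ q1, —c→ q0, —c→ q2, —c→ q3
  q1 = 0 + 0 | deadlocked
  q2 = 0 | deadlocked
  q3 = a.0 | —a→ q2
Partition-refinement fixed point:
  B0 = {p0, p4, q0}
  B1 = {p1, p2, q1, q2}
  B2 = {p3, q3}
p0 ∈ B0, q0 ∈ B0 → same block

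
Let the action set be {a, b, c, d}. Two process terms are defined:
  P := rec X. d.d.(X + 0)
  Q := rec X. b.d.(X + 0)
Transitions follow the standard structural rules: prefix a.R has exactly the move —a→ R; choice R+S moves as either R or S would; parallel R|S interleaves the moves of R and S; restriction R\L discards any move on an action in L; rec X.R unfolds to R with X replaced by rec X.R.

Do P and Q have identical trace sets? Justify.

LTS(P): 3 reachable states
  s0 = rec X. d.d.(X + 0) ⊢ --d--▸ s1
  s1 = d.((rec X. d.d.(X + 0)) + 0) ⊢ --d--▸ s2
  s2 = (rec X. d.d.(X + 0)) + 0 ⊢ --d--▸ s1
LTS(Q): 3 reachable states
  t0 = rec X. b.d.(X + 0) ⊢ --b--▸ t1
  t1 = d.((rec X. b.d.(X + 0)) + 0) ⊢ --d--▸ t2
  t2 = (rec X. b.d.(X + 0)) + 0 ⊢ --b--▸ t1
Run σ = ⟨d⟩ on P: start {s0}
  [1] d ⇒ {s1}
  ✓ P
Run σ = ⟨d⟩ on Q: start {t0}
  [1] d ⇒ ∅ (Q stuck)

NO — witness ⟨d⟩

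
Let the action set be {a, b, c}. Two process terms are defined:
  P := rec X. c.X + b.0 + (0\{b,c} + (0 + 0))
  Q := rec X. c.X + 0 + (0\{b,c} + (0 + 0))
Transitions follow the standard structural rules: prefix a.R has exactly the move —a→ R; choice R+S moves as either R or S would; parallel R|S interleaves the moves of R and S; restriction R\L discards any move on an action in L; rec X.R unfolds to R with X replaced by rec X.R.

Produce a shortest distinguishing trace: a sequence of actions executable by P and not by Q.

b

LTS(P): 2 reachable states
  m0 = rec X. c.X + b.0 + (0\{b,c} + (0 + 0)) | —b→ m1, —c→ m0
  m1 = 0 | stopped
LTS(Q): 1 reachable states
  n0 = rec X. c.X + 0 + (0\{b,c} + (0 + 0)) | —c→ n0
Trace ⟨b⟩ through P, begin at {m0}:
  [1] b ⇒ {m1}
  ✓ P
Trace ⟨b⟩ through Q, begin at {n0}:
  [1] b ⇒ no successor for Q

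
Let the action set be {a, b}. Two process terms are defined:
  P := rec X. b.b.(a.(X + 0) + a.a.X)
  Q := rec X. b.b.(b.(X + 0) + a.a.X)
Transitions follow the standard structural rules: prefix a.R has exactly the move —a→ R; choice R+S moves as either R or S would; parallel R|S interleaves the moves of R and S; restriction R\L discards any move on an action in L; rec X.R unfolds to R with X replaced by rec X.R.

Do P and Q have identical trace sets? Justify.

Reachable graph of P (5 states):
  u0 = rec X. b.b.(a.(X + 0) + a.a.X) → ··b··> u1
  u1 = b.(a.((rec X. b.b.(a.(X + 0) + a.a.X)) + 0) + a.a.(rec X. b.b.(a.(X + 0) + a.a.X))) → ··b··> u2
  u2 = a.((rec X. b.b.(a.(X + 0) + a.a.X)) + 0) + a.a.(rec X. b.b.(a.(X + 0) + a.a.X)) → ··a··> u3, ··a··> u4
  u3 = (rec X. b.b.(a.(X + 0) + a.a.X)) + 0 → ··b··> u1
  u4 = a.(rec X. b.b.(a.(X + 0) + a.a.X)) → ··a··> u0
Reachable graph of Q (5 states):
  v0 = rec X. b.b.(b.(X + 0) + a.a.X) → ··b··> v1
  v1 = b.(b.((rec X. b.b.(b.(X + 0) + a.a.X)) + 0) + a.a.(rec X. b.b.(b.(X + 0) + a.a.X))) → ··b··> v2
  v2 = b.((rec X. b.b.(b.(X + 0) + a.a.X)) + 0) + a.a.(rec X. b.b.(b.(X + 0) + a.a.X)) → ··a··> v3, ··b··> v4
  v3 = a.(rec X. b.b.(b.(X + 0) + a.a.X)) → ··a··> v0
  v4 = (rec X. b.b.(b.(X + 0) + a.a.X)) + 0 → ··b··> v1
Executing bbab from P (initial set {u0}):
  after b @ step 1: {u1}
  after b @ step 2: {u2}
  after a @ step 3: {u3, u4}
  after b @ step 4: {u1}
  — P admits the full trace.
Executing bbab from Q (initial set {v0}):
  after b @ step 1: {v1}
  after b @ step 2: {v2}
  after a @ step 3: {v3}
  after b @ step 4: no successor for Q

traces(P) ≠ traces(Q) — witness ⟨bbab⟩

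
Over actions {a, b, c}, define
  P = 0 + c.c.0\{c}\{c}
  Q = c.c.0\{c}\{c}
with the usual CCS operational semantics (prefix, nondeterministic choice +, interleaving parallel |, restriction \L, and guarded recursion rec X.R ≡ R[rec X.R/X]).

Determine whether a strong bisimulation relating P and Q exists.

LTS(P): 3 reachable states
  u0 = 0 + c.c.0\{c}\{c} :: =c=> u1
  u1 = c.0\{c}\{c} :: =c=> u2
  u2 = 0\{c}\{c} :: ∅
LTS(Q): 3 reachable states
  v0 = c.c.0\{c}\{c} :: =c=> v1
  v1 = c.0\{c}\{c} :: =c=> v2
  v2 = 0\{c}\{c} :: ∅
Partition-refinement fixed point:
  B0 = {u0, v0}
  B1 = {u1, v1}
  B2 = {u2, v2}
u0 ∈ B0, v0 ∈ B0 → same block

bisimilar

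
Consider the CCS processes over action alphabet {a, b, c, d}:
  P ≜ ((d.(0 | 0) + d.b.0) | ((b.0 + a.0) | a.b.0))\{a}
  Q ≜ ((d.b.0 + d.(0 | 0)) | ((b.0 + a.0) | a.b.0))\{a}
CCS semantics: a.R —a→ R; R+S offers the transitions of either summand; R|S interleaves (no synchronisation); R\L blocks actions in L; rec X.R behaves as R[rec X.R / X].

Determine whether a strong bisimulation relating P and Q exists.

bisimilar

Reachable graph of P (8 states):
  u0 = ((d.(0 | 0) + d.b.0) | ((b.0 + a.0) | a.b.0))\{a} :: =b=> u1, =d=> u2, =d=> u3
  u1 = ((d.(0 | 0) + d.b.0) | (0 | a.b.0))\{a} :: =d=> u4, =d=> u5
  u2 = (0 | 0 | ((b.0 + a.0) | a.b.0))\{a} :: =b=> u4
  u3 = (b.0 | ((b.0 + a.0) | a.b.0))\{a} :: =b=> u5, =b=> u6
  u4 = (0 | 0 | (0 | a.b.0))\{a} :: ·
  u5 = (b.0 | (0 | a.b.0))\{a} :: =b=> u7
  u6 = (0 | ((b.0 + a.0) | a.b.0))\{a} :: =b=> u7
  u7 = (0 | (0 | a.b.0))\{a} :: ·
Reachable graph of Q (8 states):
  v0 = ((d.b.0 + d.(0 | 0)) | ((b.0 + a.0) | a.b.0))\{a} :: =b=> v1, =d=> v2, =d=> v3
  v1 = ((d.b.0 + d.(0 | 0)) | (0 | a.b.0))\{a} :: =d=> v4, =d=> v5
  v2 = (0 | 0 | ((b.0 + a.0) | a.b.0))\{a} :: =b=> v4
  v3 = (b.0 | ((b.0 + a.0) | a.b.0))\{a} :: =b=> v5, =b=> v6
  v4 = (0 | 0 | (0 | a.b.0))\{a} :: ·
  v5 = (b.0 | (0 | a.b.0))\{a} :: =b=> v7
  v6 = (0 | ((b.0 + a.0) | a.b.0))\{a} :: =b=> v7
  v7 = (0 | (0 | a.b.0))\{a} :: ·
Coarsest stable partition (strong bisimilarity classes):
  B0 = {u0, v0}
  B1 = {u2, u5, u6, v2, v5, v6}
  B2 = {u4, u7, v4, v7}
  B3 = {u3, v3}
  B4 = {u1, v1}
u0 ∈ B0, v0 ∈ B0 → same block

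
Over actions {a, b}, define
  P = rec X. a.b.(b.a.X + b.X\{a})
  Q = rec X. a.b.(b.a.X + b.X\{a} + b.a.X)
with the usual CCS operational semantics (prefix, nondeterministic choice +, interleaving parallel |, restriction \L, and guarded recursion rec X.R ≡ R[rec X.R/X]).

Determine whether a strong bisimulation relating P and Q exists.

P ~ Q

P's transition system — 5 states:
  s0 = rec X. a.b.(b.a.X + b.X\{a}) :: —a→ s1
  s1 = b.(b.a.(rec X. a.b.(b.a.X + b.X\{a})) + b.(rec X. a.b.(b.a.X + b.X\{a}))\{a}) :: —b→ s2
  s2 = b.a.(rec X. a.b.(b.a.X + b.X\{a})) + b.(rec X. a.b.(b.a.X + b.X\{a}))\{a} :: —b→ s3, —b→ s4
  s3 = (rec X. a.b.(b.a.X + b.X\{a}))\{a} :: stopped
  s4 = a.(rec X. a.b.(b.a.X + b.X\{a})) :: —a→ s0
Q's transition system — 5 states:
  t0 = rec X. a.b.(b.a.X + b.X\{a} + b.a.X) :: —a→ t1
  t1 = b.(b.a.(rec X. a.b.(b.a.X + b.X\{a} + b.a.X)) + b.(rec X. a.b.(b.a.X + b.X\{a} + b.a.X))\{a} + b.a.(rec X. a.b.(b.a.X + b.X\{a} + b.a.X))) :: —b→ t2
  t2 = b.a.(rec X. a.b.(b.a.X + b.X\{a} + b.a.X)) + b.(rec X. a.b.(b.a.X + b.X\{a} + b.a.X))\{a} + b.a.(rec X. a.b.(b.a.X + b.X\{a} + b.a.X)) :: —b→ t3, —b→ t4
  t3 = (rec X. a.b.(b.a.X + b.X\{a} + b.a.X))\{a} :: stopped
  t4 = a.(rec X. a.b.(b.a.X + b.X\{a} + b.a.X)) :: —a→ t0
Bisimilarity quotient blocks:
  B0 = {s0, t0}
  B1 = {s1, t1}
  B2 = {s2, t2}
  B3 = {s4, t4}
  B4 = {s3, t3}
s0 ∈ B0, t0 ∈ B0 → same block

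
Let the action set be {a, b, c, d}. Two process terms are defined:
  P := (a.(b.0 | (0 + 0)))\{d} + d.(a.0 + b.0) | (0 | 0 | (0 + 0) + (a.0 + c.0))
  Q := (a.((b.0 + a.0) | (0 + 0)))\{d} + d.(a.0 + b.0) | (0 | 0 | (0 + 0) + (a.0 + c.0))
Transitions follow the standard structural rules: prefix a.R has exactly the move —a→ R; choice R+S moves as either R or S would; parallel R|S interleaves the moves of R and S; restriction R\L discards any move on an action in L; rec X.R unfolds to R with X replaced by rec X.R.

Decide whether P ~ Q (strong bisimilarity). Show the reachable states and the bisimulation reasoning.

P ≁ Q

P's transition system — 8 states:
  p0 = (a.(b.0 | (0 + 0)))\{d} + d.(a.0 + b.0) | (0 | 0 | (0 + 0) + (a.0 + c.0)) :: —a→ p1, —a→ p2, —c→ p2, —d→ p3
  p1 = (b.0 | (0 + 0))\{d} :: —b→ p4
  p2 = d.(a.0 + b.0) | 0 :: —d→ p5
  p3 = (a.0 + b.0) | (0 | 0 | (0 + 0) + (a.0 + c.0)) :: —a→ p5, —a→ p6, —b→ p6, —c→ p5
  p4 = (0 | (0 + 0))\{d} :: (no moves)
  p5 = (a.0 + b.0) | 0 :: —a→ p7, —b→ p7
  p6 = 0 | (0 | 0 | (0 + 0) + (a.0 + c.0)) :: —a→ p7, —c→ p7
  p7 = 0 | 0 :: (no moves)
Q's transition system — 8 states:
  q0 = (a.((b.0 + a.0) | (0 + 0)))\{d} + d.(a.0 + b.0) | (0 | 0 | (0 + 0) + (a.0 + c.0)) :: —a→ q1, —a→ q2, —c→ q2, —d→ q3
  q1 = ((b.0 + a.0) | (0 + 0))\{d} :: —a→ q4, —b→ q4
  q2 = d.(a.0 + b.0) | 0 :: —d→ q5
  q3 = (a.0 + b.0) | (0 | 0 | (0 + 0) + (a.0 + c.0)) :: —a→ q5, —a→ q6, —b→ q6, —c→ q5
  q4 = (0 | (0 + 0))\{d} :: (no moves)
  q5 = (a.0 + b.0) | 0 :: —a→ q7, —b→ q7
  q6 = 0 | (0 | 0 | (0 + 0) + (a.0 + c.0)) :: —a→ q7, —c→ q7
  q7 = 0 | 0 :: (no moves)
Coarsest stable partition (strong bisimilarity classes):
  B0 = {p0}
  B1 = {p3, q3}
  B2 = {p6, q6}
  B3 = {p4, p7, q4, q7}
  B4 = {p5, q1, q5}
  B5 = {p1}
  B6 = {p2, q2}
  B7 = {q0}
p0 ∈ B0, q0 ∈ B7 → different blocks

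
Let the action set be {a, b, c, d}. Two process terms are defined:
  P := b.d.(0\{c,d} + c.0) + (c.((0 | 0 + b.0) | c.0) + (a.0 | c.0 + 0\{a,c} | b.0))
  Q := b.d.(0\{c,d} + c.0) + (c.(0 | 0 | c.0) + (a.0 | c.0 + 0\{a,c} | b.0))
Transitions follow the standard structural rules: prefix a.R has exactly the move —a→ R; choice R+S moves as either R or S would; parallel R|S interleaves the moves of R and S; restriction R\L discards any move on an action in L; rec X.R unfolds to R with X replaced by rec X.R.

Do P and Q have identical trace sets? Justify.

traces(P) ≠ traces(Q) — witness ⟨cb⟩

P's transition system — 10 states:
  m0 = b.d.(0\{c,d} + c.0) + (c.((0 | 0 + b.0) | c.0) + (a.0 | c.0 + 0\{a,c} | b.0)) ⊢ —a→ m1, —b→ m2, —b→ m3, —c→ m4, —c→ m5
  m1 = 0 | c.0 ⊢ —c→ m6
  m2 = 0\{a,c} | 0 ⊢ ·
  m3 = d.(0\{c,d} + c.0) ⊢ —d→ m7
  m4 = (0 | 0 + b.0) | c.0 ⊢ —b→ m1, —c→ m8
  m5 = a.0 | 0 ⊢ —a→ m6
  m6 = 0 | 0 ⊢ ·
  m7 = 0\{c,d} + c.0 ⊢ —c→ m9
  m8 = (0 | 0 + b.0) | 0 ⊢ —b→ m6
  m9 = 0 ⊢ ·
Q's transition system — 10 states:
  n0 = b.d.(0\{c,d} + c.0) + (c.(0 | 0 | c.0) + (a.0 | c.0 + 0\{a,c} | b.0)) ⊢ —a→ n1, —b→ n2, —b→ n3, —c→ n4, —c→ n5
  n1 = 0 | c.0 ⊢ —c→ n6
  n2 = 0\{a,c} | 0 ⊢ ·
  n3 = d.(0\{c,d} + c.0) ⊢ —d→ n7
  n4 = 0 | 0 | c.0 ⊢ —c→ n8
  n5 = a.0 | 0 ⊢ —a→ n6
  n6 = 0 | 0 ⊢ ·
  n7 = 0\{c,d} + c.0 ⊢ —c→ n9
  n8 = 0 | 0 | 0 ⊢ ·
  n9 = 0 ⊢ ·
Executing cb from P (initial set {m0}):
  step 1 (c): {m4, m5}
  step 2 (b): {m1}
  ✓ P
Executing cb from Q (initial set {n0}):
  step 1 (c): {n4, n5}
  step 2 (b): ∅  — Q cannot continue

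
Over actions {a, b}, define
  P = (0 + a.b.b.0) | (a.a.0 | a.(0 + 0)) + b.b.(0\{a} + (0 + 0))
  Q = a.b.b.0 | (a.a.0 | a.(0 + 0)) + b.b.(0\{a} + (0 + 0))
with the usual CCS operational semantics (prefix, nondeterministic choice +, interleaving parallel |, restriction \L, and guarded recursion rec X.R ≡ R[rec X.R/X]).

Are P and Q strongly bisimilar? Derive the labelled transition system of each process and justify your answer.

P's transition system — 26 states:
  u0 = (0 + a.b.b.0) | (a.a.0 | a.(0 + 0)) + b.b.(0\{a} + (0 + 0)) has moves --a--▸ u1, --a--▸ u2, --a--▸ u3, --b--▸ u4
  u1 = (0 + a.b.b.0) | (a.0 | a.(0 + 0)) has moves --a--▸ u5, --a--▸ u6, --a--▸ u7
  u2 = (0 + a.b.b.0) | (a.a.0 | (0 + 0)) has moves --a--▸ u6, --a--▸ u8
  u3 = b.b.0 | (a.a.0 | a.(0 + 0)) has moves --a--▸ u7, --a--▸ u8, --b--▸ u9
  u4 = b.(0\{a} + (0 + 0)) has moves --b--▸ u10
  u5 = (0 + a.b.b.0) | (0 | a.(0 + 0)) has moves --a--▸ u11, --a--▸ u12
  u6 = (0 + a.b.b.0) | (a.0 | (0 + 0)) has moves --a--▸ u11, --a--▸ u13
  u7 = b.b.0 | (a.0 | a.(0 + 0)) has moves --a--▸ u12, --a--▸ u13, --b--▸ u14
  u8 = b.b.0 | (a.a.0 | (0 + 0)) has moves --a--▸ u13, --b--▸ u15
  u9 = b.0 | (a.a.0 | a.(0 + 0)) has moves --a--▸ u14, --a--▸ u15, --b--▸ u16
  u10 = 0\{a} + (0 + 0) has moves (no moves)
  u11 = (0 + a.b.b.0) | (0 | (0 + 0)) has moves --a--▸ u17
  u12 = b.b.0 | (0 | a.(0 + 0)) has moves --a--▸ u17, --b--▸ u18
  u13 = b.b.0 | (a.0 | (0 + 0)) has moves --a--▸ u17, --b--▸ u19
  u14 = b.0 | (a.0 | a.(0 + 0)) has moves --a--▸ u18, --a--▸ u19, --b--▸ u20
  u15 = b.0 | (a.a.0 | (0 + 0)) has moves --a--▸ u19, --b--▸ u21
  u16 = 0 | (a.a.0 | a.(0 + 0)) has moves --a--▸ u20, --a--▸ u21
  u17 = b.b.0 | (0 | (0 + 0)) has moves --b--▸ u22
  u18 = b.0 | (0 | a.(0 + 0)) has moves --a--▸ u22, --b--▸ u23
  u19 = b.0 | (a.0 | (0 + 0)) has moves --a--▸ u22, --b--▸ u24
  u20 = 0 | (a.0 | a.(0 + 0)) has moves --a--▸ u23, --a--▸ u24
  u21 = 0 | (a.a.0 | (0 + 0)) has moves --a--▸ u24
  u22 = b.0 | (0 | (0 + 0)) has moves --b--▸ u25
  u23 = 0 | (0 | a.(0 + 0)) has moves --a--▸ u25
  u24 = 0 | (a.0 | (0 + 0)) has moves --a--▸ u25
  u25 = 0 | (0 | (0 + 0)) has moves (no moves)
Q's transition system — 26 states:
  v0 = a.b.b.0 | (a.a.0 | a.(0 + 0)) + b.b.(0\{a} + (0 + 0)) has moves --a--▸ v1, --a--▸ v2, --a--▸ v3, --b--▸ v4
  v1 = a.b.b.0 | (a.0 | a.(0 + 0)) has moves --a--▸ v5, --a--▸ v6, --a--▸ v7
  v2 = a.b.b.0 | (a.a.0 | (0 + 0)) has moves --a--▸ v6, --a--▸ v8
  v3 = b.b.0 | (a.a.0 | a.(0 + 0)) has moves --a--▸ v7, --a--▸ v8, --b--▸ v9
  v4 = b.(0\{a} + (0 + 0)) has moves --b--▸ v10
  v5 = a.b.b.0 | (0 | a.(0 + 0)) has moves --a--▸ v11, --a--▸ v12
  v6 = a.b.b.0 | (a.0 | (0 + 0)) has moves --a--▸ v11, --a--▸ v13
  v7 = b.b.0 | (a.0 | a.(0 + 0)) has moves --a--▸ v12, --a--▸ v13, --b--▸ v14
  v8 = b.b.0 | (a.a.0 | (0 + 0)) has moves --a--▸ v13, --b--▸ v15
  v9 = b.0 | (a.a.0 | a.(0 + 0)) has moves --a--▸ v14, --a--▸ v15, --b--▸ v16
  v10 = 0\{a} + (0 + 0) has moves (no moves)
  v11 = a.b.b.0 | (0 | (0 + 0)) has moves --a--▸ v17
  v12 = b.b.0 | (0 | a.(0 + 0)) has moves --a--▸ v17, --b--▸ v18
  v13 = b.b.0 | (a.0 | (0 + 0)) has moves --a--▸ v17, --b--▸ v19
  v14 = b.0 | (a.0 | a.(0 + 0)) has moves --a--▸ v18, --a--▸ v19, --b--▸ v20
  v15 = b.0 | (a.a.0 | (0 + 0)) has moves --a--▸ v19, --b--▸ v21
  v16 = 0 | (a.a.0 | a.(0 + 0)) has moves --a--▸ v20, --a--▸ v21
  v17 = b.b.0 | (0 | (0 + 0)) has moves --b--▸ v22
  v18 = b.0 | (0 | a.(0 + 0)) has moves --a--▸ v22, --b--▸ v23
  v19 = b.0 | (a.0 | (0 + 0)) has moves --a--▸ v22, --b--▸ v24
  v20 = 0 | (a.0 | a.(0 + 0)) has moves --a--▸ v23, --a--▸ v24
  v21 = 0 | (a.a.0 | (0 + 0)) has moves --a--▸ v24
  v22 = b.0 | (0 | (0 + 0)) has moves --b--▸ v25
  v23 = 0 | (0 | a.(0 + 0)) has moves --a--▸ v25
  v24 = 0 | (a.0 | (0 + 0)) has moves --a--▸ v25
  v25 = 0 | (0 | (0 + 0)) has moves (no moves)
Partition-refinement fixed point:
  B0 = {u0, v0}
  B1 = {u1, u2, v1, v2}
  B2 = {u5, u6, v5, v6}
  B3 = {u12, u13, v12, v13}
  B4 = {u18, u19, v18, v19}
  B5 = {u22, u4, v22, v4}
  B6 = {u10, u25, v10, v25}
  B7 = {u23, u24, v23, v24}
  B8 = {u17, v17}
  B9 = {u11, v11}
  B10 = {u7, u8, v7, v8}
  B11 = {u14, u15, v14, v15}
  B12 = {u20, u21, v20, v21}
  B13 = {u3, v3}
  B14 = {u9, v9}
  B15 = {u16, v16}
u0 ∈ B0, v0 ∈ B0 → same block

YES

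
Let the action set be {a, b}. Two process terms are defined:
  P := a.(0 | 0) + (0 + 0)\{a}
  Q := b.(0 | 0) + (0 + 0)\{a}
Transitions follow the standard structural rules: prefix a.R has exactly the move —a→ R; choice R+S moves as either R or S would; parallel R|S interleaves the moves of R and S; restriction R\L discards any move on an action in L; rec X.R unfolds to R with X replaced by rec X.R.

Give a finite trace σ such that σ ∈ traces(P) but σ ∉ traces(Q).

Reachable graph of P (2 states):
  u0 = a.(0 | 0) + (0 + 0)\{a} ⊢ -a-> u1
  u1 = 0 | 0 ⊢ ∅
Reachable graph of Q (2 states):
  v0 = b.(0 | 0) + (0 + 0)\{a} ⊢ -b-> v1
  v1 = 0 | 0 ⊢ ∅
Executing a from P (initial set {u0}):
  step 1 (a): {u1}
  — P admits the full trace.
Executing a from Q (initial set {v0}):
  step 1 (a): ∅  — Q cannot continue

a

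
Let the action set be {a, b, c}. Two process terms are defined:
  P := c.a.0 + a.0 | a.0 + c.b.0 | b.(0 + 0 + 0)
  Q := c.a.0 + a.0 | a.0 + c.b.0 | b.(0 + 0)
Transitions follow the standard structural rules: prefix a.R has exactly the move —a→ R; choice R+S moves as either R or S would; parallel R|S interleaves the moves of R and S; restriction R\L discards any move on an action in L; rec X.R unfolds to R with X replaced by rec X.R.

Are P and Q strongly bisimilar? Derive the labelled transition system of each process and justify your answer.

bisimilar

P's transition system — 11 states:
  p0 = c.a.0 + a.0 | a.0 + c.b.0 | b.(0 + 0 + 0) :: =a=> p1, =a=> p2, =b=> p3, =c=> p4, =c=> p5
  p1 = 0 | a.0 :: =a=> p6
  p2 = a.0 | 0 :: =a=> p6
  p3 = c.b.0 | (0 + 0 + 0) :: =c=> p7
  p4 = a.0 :: =a=> p8
  p5 = b.0 | b.(0 + 0 + 0) :: =b=> p7, =b=> p9
  p6 = 0 | 0 :: deadlocked
  p7 = b.0 | (0 + 0 + 0) :: =b=> p10
  p8 = 0 :: deadlocked
  p9 = 0 | b.(0 + 0 + 0) :: =b=> p10
  p10 = 0 | (0 + 0 + 0) :: deadlocked
Q's transition system — 11 states:
  q0 = c.a.0 + a.0 | a.0 + c.b.0 | b.(0 + 0) :: =a=> q1, =a=> q2, =b=> q3, =c=> q4, =c=> q5
  q1 = 0 | a.0 :: =a=> q6
  q2 = a.0 | 0 :: =a=> q6
  q3 = c.b.0 | (0 + 0) :: =c=> q7
  q4 = a.0 :: =a=> q8
  q5 = b.0 | b.(0 + 0) :: =b=> q7, =b=> q9
  q6 = 0 | 0 :: deadlocked
  q7 = b.0 | (0 + 0) :: =b=> q10
  q8 = 0 :: deadlocked
  q9 = 0 | b.(0 + 0) :: =b=> q10
  q10 = 0 | (0 + 0) :: deadlocked
Bisimilarity quotient blocks:
  B0 = {p0, q0}
  B1 = {p5, q5}
  B2 = {p7, p9, q7, q9}
  B3 = {p10, p6, p8, q10, q6, q8}
  B4 = {p1, p2, p4, q1, q2, q4}
  B5 = {p3, q3}
p0 ∈ B0, q0 ∈ B0 → same block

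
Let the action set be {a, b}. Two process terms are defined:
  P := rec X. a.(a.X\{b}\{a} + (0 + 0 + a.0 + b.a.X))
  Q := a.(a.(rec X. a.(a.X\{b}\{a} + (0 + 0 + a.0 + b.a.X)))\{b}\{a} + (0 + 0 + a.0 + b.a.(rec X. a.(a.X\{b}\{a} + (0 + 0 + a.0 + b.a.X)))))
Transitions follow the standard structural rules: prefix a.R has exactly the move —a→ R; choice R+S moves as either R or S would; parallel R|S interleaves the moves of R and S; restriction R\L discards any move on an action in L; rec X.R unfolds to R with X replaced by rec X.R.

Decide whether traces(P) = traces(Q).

LTS(P): 5 reachable states
  p0 = rec X. a.(a.X\{b}\{a} + (0 + 0 + a.0 + b.a.X)) has moves --a--▸ p1
  p1 = a.(rec X. a.(a.X\{b}\{a} + (0 + 0 + a.0 + b.a.X)))\{b}\{a} + (0 + 0 + a.0 + b.a.(rec X. a.(a.X\{b}\{a} + (0 + 0 + a.0 + b.a.X)))) has moves --a--▸ p2, --a--▸ p3, --b--▸ p4
  p2 = (rec X. a.(a.X\{b}\{a} + (0 + 0 + a.0 + b.a.X)))\{b}\{a} has moves ·
  p3 = 0 has moves ·
  p4 = a.(rec X. a.(a.X\{b}\{a} + (0 + 0 + a.0 + b.a.X))) has moves --a--▸ p0
LTS(Q): 6 reachable states
  q0 = a.(a.(rec X. a.(a.X\{b}\{a} + (0 + 0 + a.0 + b.a.X)))\{b}\{a} + (0 + 0 + a.0 + b.a.(rec X. a.(a.X\{b}\{a} + (0 + 0 + a.0 + b.a.X))))) has moves --a--▸ q1
  q1 = a.(rec X. a.(a.X\{b}\{a} + (0 + 0 + a.0 + b.a.X)))\{b}\{a} + (0 + 0 + a.0 + b.a.(rec X. a.(a.X\{b}\{a} + (0 + 0 + a.0 + b.a.X)))) has moves --a--▸ q2, --a--▸ q3, --b--▸ q4
  q2 = (rec X. a.(a.X\{b}\{a} + (0 + 0 + a.0 + b.a.X)))\{b}\{a} has moves ·
  q3 = 0 has moves ·
  q4 = a.(rec X. a.(a.X\{b}\{a} + (0 + 0 + a.0 + b.a.X))) has moves --a--▸ q5
  q5 = rec X. a.(a.X\{b}\{a} + (0 + 0 + a.0 + b.a.X)) has moves --a--▸ q1
Bisimilarity quotient blocks:
  B0 = {p0, q0, q5}
  B1 = {p1, q1}
  B2 = {p4, q4}
  B3 = {p2, p3, q2, q3}
p0 ∈ B0, q0 ∈ B0 → same block
Bisimilar ⇒ trace-equivalent.

traces(P) = traces(Q)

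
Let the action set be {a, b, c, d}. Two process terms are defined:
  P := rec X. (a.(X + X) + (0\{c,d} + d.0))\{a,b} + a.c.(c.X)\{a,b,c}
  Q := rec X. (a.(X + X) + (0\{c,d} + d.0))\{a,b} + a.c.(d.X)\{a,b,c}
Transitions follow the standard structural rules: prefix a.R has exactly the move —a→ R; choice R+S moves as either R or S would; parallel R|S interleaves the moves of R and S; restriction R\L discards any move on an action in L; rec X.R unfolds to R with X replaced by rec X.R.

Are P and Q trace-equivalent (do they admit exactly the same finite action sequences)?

trace-distinct — witness ⟨acd⟩

Reachable graph of P (4 states):
  s0 = rec X. (a.(X + X) + (0\{c,d} + d.0))\{a,b} + a.c.(c.X)\{a,b,c} has moves =a=> s1, =d=> s2
  s1 = c.(c.(rec X. (a.(X + X) + (0\{c,d} + d.0))\{a,b} + a.c.(c.X)\{a,b,c}))\{a,b,c} has moves =c=> s3
  s2 = 0\{a,b} has moves ∅
  s3 = (c.(rec X. (a.(X + X) + (0\{c,d} + d.0))\{a,b} + a.c.(c.X)\{a,b,c}))\{a,b,c} has moves ∅
Reachable graph of Q (6 states):
  t0 = rec X. (a.(X + X) + (0\{c,d} + d.0))\{a,b} + a.c.(d.X)\{a,b,c} has moves =a=> t1, =d=> t2
  t1 = c.(d.(rec X. (a.(X + X) + (0\{c,d} + d.0))\{a,b} + a.c.(d.X)\{a,b,c}))\{a,b,c} has moves =c=> t3
  t2 = 0\{a,b} has moves ∅
  t3 = (d.(rec X. (a.(X + X) + (0\{c,d} + d.0))\{a,b} + a.c.(d.X)\{a,b,c}))\{a,b,c} has moves =d=> t4
  t4 = (rec X. (a.(X + X) + (0\{c,d} + d.0))\{a,b} + a.c.(d.X)\{a,b,c})\{a,b,c} has moves =d=> t5
  t5 = 0\{a,b}\{a,b,c} has moves ∅
Run σ = ⟨acd⟩ on Q: start {t0}
  after a @ step 1: {t1}
  after c @ step 2: {t3}
  after d @ step 3: {t4}
  Q completes σ.
Run σ = ⟨acd⟩ on P: start {s0}
  after a @ step 1: {s1}
  after c @ step 2: {s3}
  after d @ step 3: no successor for P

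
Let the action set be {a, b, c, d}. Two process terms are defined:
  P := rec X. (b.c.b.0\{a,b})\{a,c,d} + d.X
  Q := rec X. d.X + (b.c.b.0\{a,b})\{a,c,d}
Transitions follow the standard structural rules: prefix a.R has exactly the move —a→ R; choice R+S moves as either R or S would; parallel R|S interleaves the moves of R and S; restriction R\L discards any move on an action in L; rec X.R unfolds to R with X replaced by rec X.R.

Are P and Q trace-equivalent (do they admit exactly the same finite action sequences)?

LTS(P): 2 reachable states
  u0 = rec X. (b.c.b.0\{a,b})\{a,c,d} + d.X ⊢ -b-> u1, -d-> u0
  u1 = (c.b.0\{a,b})\{a,c,d} ⊢ ·
LTS(Q): 2 reachable states
  v0 = rec X. d.X + (b.c.b.0\{a,b})\{a,c,d} ⊢ -b-> v1, -d-> v0
  v1 = (c.b.0\{a,b})\{a,c,d} ⊢ ·
Bisimilarity quotient blocks:
  B0 = {u0, v0}
  B1 = {u1, v1}
u0 ∈ B0, v0 ∈ B0 → same block
Bisimilar ⇒ trace-equivalent.

trace-equivalent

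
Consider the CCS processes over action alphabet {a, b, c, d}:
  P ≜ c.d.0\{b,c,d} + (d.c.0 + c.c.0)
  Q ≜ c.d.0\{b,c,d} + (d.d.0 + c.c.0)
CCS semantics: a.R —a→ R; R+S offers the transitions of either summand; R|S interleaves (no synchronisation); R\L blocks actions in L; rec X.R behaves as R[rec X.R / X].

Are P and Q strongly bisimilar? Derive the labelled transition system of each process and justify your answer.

P's transition system — 5 states:
  p0 = c.d.0\{b,c,d} + (d.c.0 + c.c.0) ⊢ -c-> p1, -c-> p2, -d-> p1
  p1 = c.0 ⊢ -c-> p3
  p2 = d.0\{b,c,d} ⊢ -d-> p4
  p3 = 0 ⊢ deadlocked
  p4 = 0\{b,c,d} ⊢ deadlocked
Q's transition system — 6 states:
  q0 = c.d.0\{b,c,d} + (d.d.0 + c.c.0) ⊢ -c-> q1, -c-> q2, -d-> q3
  q1 = c.0 ⊢ -c-> q4
  q2 = d.0\{b,c,d} ⊢ -d-> q5
  q3 = d.0 ⊢ -d-> q4
  q4 = 0 ⊢ deadlocked
  q5 = 0\{b,c,d} ⊢ deadlocked
Partition-refinement fixed point:
  B0 = {p0}
  B1 = {p1, q1}
  B2 = {p3, p4, q4, q5}
  B3 = {p2, q2, q3}
  B4 = {q0}
p0 ∈ B0, q0 ∈ B4 → different blocks

P ≁ Q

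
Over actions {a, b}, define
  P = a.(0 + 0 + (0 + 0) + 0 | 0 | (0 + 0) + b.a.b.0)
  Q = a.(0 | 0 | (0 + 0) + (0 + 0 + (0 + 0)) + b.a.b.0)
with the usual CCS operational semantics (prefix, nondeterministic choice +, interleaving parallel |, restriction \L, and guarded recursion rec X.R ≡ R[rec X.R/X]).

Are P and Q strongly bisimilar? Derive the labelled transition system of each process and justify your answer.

LTS(P): 5 reachable states
  s0 = a.(0 + 0 + (0 + 0) + 0 | 0 | (0 + 0) + b.a.b.0) has moves -a-> s1
  s1 = 0 + 0 + (0 + 0) + 0 | 0 | (0 + 0) + b.a.b.0 has moves -b-> s2
  s2 = a.b.0 has moves -a-> s3
  s3 = b.0 has moves -b-> s4
  s4 = 0 has moves ·
LTS(Q): 5 reachable states
  t0 = a.(0 | 0 | (0 + 0) + (0 + 0 + (0 + 0)) + b.a.b.0) has moves -a-> t1
  t1 = 0 | 0 | (0 + 0) + (0 + 0 + (0 + 0)) + b.a.b.0 has moves -b-> t2
  t2 = a.b.0 has moves -a-> t3
  t3 = b.0 has moves -b-> t4
  t4 = 0 has moves ·
Partition-refinement fixed point:
  B0 = {s0, t0}
  B1 = {s1, t1}
  B2 = {s2, t2}
  B3 = {s3, t3}
  B4 = {s4, t4}
s0 ∈ B0, t0 ∈ B0 → same block

bisimilar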